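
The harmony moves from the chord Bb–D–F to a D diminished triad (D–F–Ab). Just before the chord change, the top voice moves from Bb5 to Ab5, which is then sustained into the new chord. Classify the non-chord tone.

The harmony at that moment is Bb major triad (Bb, D, F); Ab5 is not a chord tone.
It is approached by step down from Bb5 and then sustained as the same pitch into the next harmony.
Arriving early and becoming a chord tone when the harmony changes — an anticipation.

Ab5 is an anticipation.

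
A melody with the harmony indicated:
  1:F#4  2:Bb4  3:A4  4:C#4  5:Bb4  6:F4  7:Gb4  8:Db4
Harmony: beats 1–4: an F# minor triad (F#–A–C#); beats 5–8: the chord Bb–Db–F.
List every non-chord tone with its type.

The harmony at that moment is F# minor triad (F#, A, C#); Bb4 is not a chord tone.
It is approached by leap up from F#4 and left by step down to A4.
Leap in, step out — an appoggiatura.
The harmony at that moment is Bb minor triad (Bb, Db, F); Gb4 is not a chord tone.
It is approached by step up from F4 and left by leap down to Db4.
Step in, leap out — an escape tone.

Bb4 (beat 2) — appoggiatura; Gb4 (beat 7) — escape tone.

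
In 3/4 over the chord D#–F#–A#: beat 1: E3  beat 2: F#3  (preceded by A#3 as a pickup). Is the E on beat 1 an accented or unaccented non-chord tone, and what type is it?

Accented appoggiatura.

The harmony at that moment is D# minor triad (D#, F#, A#); E3 is not a chord tone.
It is approached by leap down from A#3 and left by step up to F#3.
Leap in, step out — an appoggiatura.
It falls on the downbeat, so it is accented.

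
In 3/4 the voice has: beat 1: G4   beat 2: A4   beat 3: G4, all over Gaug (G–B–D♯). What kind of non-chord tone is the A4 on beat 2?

Upper neighbor tone.

The harmony at that moment is G augmented triad (G, B, D♯); A4 is not a chord tone.
It is approached by step up from G4 and left by step down to G4.
Step away and step back to the same note — a neighbor tone (upper neighbor).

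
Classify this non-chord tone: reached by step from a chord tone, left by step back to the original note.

Neighbor tone.

Approach: by step. Departure: by step in the opposite direction, back to the starting pitch.
Stepwise on both sides but reversing to return to the same chord tone — a neighbor tone. (Had it continued onward in the same direction it would be a passing tone instead.)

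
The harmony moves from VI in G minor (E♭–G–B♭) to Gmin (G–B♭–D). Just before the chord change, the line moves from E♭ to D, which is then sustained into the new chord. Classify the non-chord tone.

D is an anticipation.

The harmony at that moment is E♭ major triad (E♭, G, B♭); D is not a chord tone.
It is approached by step down from E♭ and then sustained as the same pitch into the next harmony.
Arriving early and becoming a chord tone when the harmony changes — an anticipation.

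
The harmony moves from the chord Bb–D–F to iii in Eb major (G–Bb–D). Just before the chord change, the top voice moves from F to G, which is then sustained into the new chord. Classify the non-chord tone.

The harmony at that moment is Bb major triad (Bb, D, F); G is not a chord tone.
It is approached by step up from F and then sustained as the same pitch into the next harmony.
Arriving early and becoming a chord tone when the harmony changes — an anticipation.

G is an anticipation.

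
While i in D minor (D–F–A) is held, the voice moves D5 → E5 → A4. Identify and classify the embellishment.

The harmony at that moment is D minor triad (D, F, A); E5 is not a chord tone.
It is approached by step up from D5 and left by leap down to A4.
Step in, leap out — an escape tone.

E5 is an escape tone.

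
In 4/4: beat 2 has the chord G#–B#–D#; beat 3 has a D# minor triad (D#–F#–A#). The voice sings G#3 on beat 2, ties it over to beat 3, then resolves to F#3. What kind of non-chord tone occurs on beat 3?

The harmony at that moment is D# minor triad (D#, F#, A#); G#3 is not a chord tone.
It is held over (the same pitch as the preceding G#3) and left by step down to F#3.
Held over from the previous chord and resolving down by step — a suspension.

Suspension.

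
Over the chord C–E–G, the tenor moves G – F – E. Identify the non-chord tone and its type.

F is a passing tone.

The harmony at that moment is C major triad (C, E, G); F is not a chord tone.
It is approached by step down from G and left by step down to E.
Step in, step out in the same direction — a passing tone.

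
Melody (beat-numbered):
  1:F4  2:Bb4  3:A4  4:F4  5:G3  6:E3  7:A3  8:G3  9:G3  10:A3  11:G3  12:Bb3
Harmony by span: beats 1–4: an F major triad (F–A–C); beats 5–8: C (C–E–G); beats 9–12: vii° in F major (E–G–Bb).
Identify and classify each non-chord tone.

The harmony at that moment is F major triad (F, A, C); Bb4 is not a chord tone.
It is approached by leap up from F4 and left by step down to A4.
Leap in, step out — an appoggiatura.
The harmony at that moment is C major triad (C, E, G); A3 is not a chord tone.
It is approached by leap up from E3 and left by step down to G3.
Leap in, step out — an appoggiatura.
The harmony at that moment is E diminished triad (E, G, Bb); A3 is not a chord tone.
It is approached by step up from G3 and left by step down to G3.
Step away and step back to the same note — a neighbor tone (upper neighbor).

Bb4 (beat 2) — appoggiatura; A3 (beat 7) — appoggiatura; A3 (beat 10) — neighbor tone.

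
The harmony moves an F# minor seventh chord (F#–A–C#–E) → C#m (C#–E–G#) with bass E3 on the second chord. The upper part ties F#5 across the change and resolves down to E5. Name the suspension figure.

9–8 suspension.

At the second chord the bass is E3. The suspended F#5 lies a ninth above the bass; after resolving down by step to E5, the interval above the bass becomes an octave.
Suspension figures are named by those two intervals: 9–8.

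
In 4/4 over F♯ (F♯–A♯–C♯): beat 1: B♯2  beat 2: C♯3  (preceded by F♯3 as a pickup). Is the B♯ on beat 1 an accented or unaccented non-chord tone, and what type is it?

The harmony at that moment is F♯ major triad (F♯, A♯, C♯); B♯2 is not a chord tone.
It is approached by leap down from F♯3 and left by step up to C♯3.
Leap in, step out — an appoggiatura.
It falls on the downbeat, so it is accented.

Accented appoggiatura.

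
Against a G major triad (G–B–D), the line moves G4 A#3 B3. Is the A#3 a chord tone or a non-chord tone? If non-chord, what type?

Non-chord tone — an appoggiatura.

The harmony at that moment is G major triad (G, B, D); A#3 is not a chord tone.
It is approached by leap down from G4 and left by step up to B3.
Leap in, step out — an appoggiatura.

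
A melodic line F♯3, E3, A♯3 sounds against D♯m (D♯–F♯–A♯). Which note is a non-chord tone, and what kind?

The harmony at that moment is D♯ minor triad (D♯, F♯, A♯); E3 is not a chord tone.
It is approached by step down from F♯3 and left by leap up to A♯3.
Step in, leap out — an escape tone.

E3 is an escape tone.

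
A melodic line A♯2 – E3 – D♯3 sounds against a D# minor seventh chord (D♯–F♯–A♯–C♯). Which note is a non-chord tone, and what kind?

The harmony at that moment is D♯ minor seventh chord (D♯, F♯, A♯, C♯); E3 is not a chord tone.
It is approached by leap up from A♯2 and left by step down to D♯3.
Leap in, step out — an appoggiatura.

E3 is an appoggiatura.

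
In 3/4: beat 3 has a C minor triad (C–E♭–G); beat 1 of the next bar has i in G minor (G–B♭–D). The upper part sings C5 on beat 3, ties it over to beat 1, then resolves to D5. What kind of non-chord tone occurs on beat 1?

The harmony at that moment is G minor triad (G, B♭, D); C5 is not a chord tone.
It is held over (the same pitch as the preceding C5) and left by step up to D5.
Held over from the previous chord and resolving up by step — a retardation.

Retardation.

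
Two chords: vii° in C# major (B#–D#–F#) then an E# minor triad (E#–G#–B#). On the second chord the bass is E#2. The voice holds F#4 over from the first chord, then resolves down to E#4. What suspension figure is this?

9–8 suspension.

At the second chord the bass is E#2. The suspended F#4 lies a ninth above the bass; after resolving down by step to E#4, the interval above the bass becomes an octave.
Suspension figures are named by those two intervals: 9–8.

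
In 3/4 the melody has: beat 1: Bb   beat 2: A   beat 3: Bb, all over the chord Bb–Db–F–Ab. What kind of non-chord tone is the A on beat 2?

Lower neighbor tone.

The harmony at that moment is Bb minor seventh chord (Bb, Db, F, Ab); A is not a chord tone.
It is approached by step down from Bb and left by step up to Bb.
Step away and step back to the same note — a neighbor tone (lower neighbor).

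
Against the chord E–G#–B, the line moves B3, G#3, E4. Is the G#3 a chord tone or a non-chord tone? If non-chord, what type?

Chord tone (the third of E major triad).

E major triad contains E, G#, B; G# is the third, so it is a chord tone.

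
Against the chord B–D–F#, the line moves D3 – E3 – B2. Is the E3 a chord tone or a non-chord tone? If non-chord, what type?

Non-chord tone — an escape tone.

The harmony at that moment is B minor triad (B, D, F#); E3 is not a chord tone.
It is approached by step up from D3 and left by leap down to B2.
Step in, leap out — an escape tone.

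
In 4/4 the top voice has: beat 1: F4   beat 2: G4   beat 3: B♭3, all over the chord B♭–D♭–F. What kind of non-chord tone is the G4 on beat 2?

Escape tone.

The harmony at that moment is B♭ minor triad (B♭, D♭, F); G4 is not a chord tone.
It is approached by step up from F4 and left by leap down to B♭3.
Step in, leap out, on a weak beat — an escape tone.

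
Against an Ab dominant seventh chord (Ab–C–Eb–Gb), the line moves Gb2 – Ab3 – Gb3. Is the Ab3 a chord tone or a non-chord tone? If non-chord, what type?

Chord tone (the root of Ab dominant seventh chord).

Ab dominant seventh chord contains Ab, C, Eb, Gb; Ab is the root, so it is a chord tone.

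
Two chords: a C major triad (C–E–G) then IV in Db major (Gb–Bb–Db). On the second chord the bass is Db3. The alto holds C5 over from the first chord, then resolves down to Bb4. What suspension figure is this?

At the second chord the bass is Db3. The suspended C5 lies a seventh above the bass; after resolving down by step to Bb4, the interval above the bass becomes a sixth.
Suspension figures are named by those two intervals: 7–6.

7–6 suspension.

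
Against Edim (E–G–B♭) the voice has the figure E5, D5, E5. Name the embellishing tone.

The harmony at that moment is E diminished triad (E, G, B♭); D5 is not a chord tone.
It is approached by step down from E5 and left by step up to E5.
Step away and step back to the same note — a neighbor tone (lower neighbor).

D5 is a neighbor tone.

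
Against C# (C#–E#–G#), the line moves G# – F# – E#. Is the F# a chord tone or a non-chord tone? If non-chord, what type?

The harmony at that moment is C# major triad (C#, E#, G#); F# is not a chord tone.
It is approached by step down from G# and left by step down to E#.
Step in, step out in the same direction — a passing tone.

Non-chord tone — a passing tone.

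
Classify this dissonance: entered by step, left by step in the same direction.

Passing tone.

Approach: by step. Departure: by step, continuing in the same direction.
Stepwise on both sides with no change of direction means the note fills in the space between two different chord tones — a passing tone. (Had it turned back to its starting note it would be a neighbor tone instead.)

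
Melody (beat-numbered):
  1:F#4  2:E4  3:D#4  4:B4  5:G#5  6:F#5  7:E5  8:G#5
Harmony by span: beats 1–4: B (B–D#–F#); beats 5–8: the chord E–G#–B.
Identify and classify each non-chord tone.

E4 (beat 2) — passing tone; F#5 (beat 6) — passing tone.

The harmony at that moment is B major triad (B, D#, F#); E4 is not a chord tone.
It is approached by step down from F#4 and left by step down to D#4.
Step in, step out in the same direction — a passing tone.
The harmony at that moment is E major triad (E, G#, B); F#5 is not a chord tone.
It is approached by step down from G#5 and left by step down to E5.
Step in, step out in the same direction — a passing tone.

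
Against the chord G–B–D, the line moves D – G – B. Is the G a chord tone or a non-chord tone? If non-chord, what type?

G major triad contains G, B, D; G is the root, so it is a chord tone.

Chord tone (the root of G major triad).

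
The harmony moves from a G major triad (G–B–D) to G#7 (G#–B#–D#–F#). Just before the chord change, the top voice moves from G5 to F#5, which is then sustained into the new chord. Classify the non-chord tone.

F#5 is an anticipation.

The harmony at that moment is G major triad (G, B, D); F#5 is not a chord tone.
It is approached by step down from G5 and then sustained as the same pitch into the next harmony.
Arriving early and becoming a chord tone when the harmony changes — an anticipation.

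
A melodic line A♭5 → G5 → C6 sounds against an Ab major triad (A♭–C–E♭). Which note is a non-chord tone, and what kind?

G5 is an escape tone.

The harmony at that moment is A♭ major triad (A♭, C, E♭); G5 is not a chord tone.
It is approached by step down from A♭5 and left by leap up to C6.
Step in, leap out — an escape tone.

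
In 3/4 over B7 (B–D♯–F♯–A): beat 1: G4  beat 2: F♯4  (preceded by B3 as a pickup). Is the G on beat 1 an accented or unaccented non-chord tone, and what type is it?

Accented appoggiatura.

The harmony at that moment is B dominant seventh chord (B, D♯, F♯, A); G4 is not a chord tone.
It is approached by leap up from B3 and left by step down to F♯4.
Leap in, step out — an appoggiatura.
It falls on the downbeat, so it is accented.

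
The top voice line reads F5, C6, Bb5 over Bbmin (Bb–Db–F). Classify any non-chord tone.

C6 is an appoggiatura.

The harmony at that moment is Bb minor triad (Bb, Db, F); C6 is not a chord tone.
It is approached by leap up from F5 and left by step down to Bb5.
Leap in, step out — an appoggiatura.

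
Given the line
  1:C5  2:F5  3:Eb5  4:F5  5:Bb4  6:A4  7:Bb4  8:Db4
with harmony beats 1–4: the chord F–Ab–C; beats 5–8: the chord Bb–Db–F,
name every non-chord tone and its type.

Eb5 (beat 3) — neighbor tone; A4 (beat 6) — neighbor tone.

The harmony at that moment is F minor triad (F, Ab, C); Eb5 is not a chord tone.
It is approached by step down from F5 and left by step up to F5.
Step away and step back to the same note — a neighbor tone (lower neighbor).
The harmony at that moment is Bb minor triad (Bb, Db, F); A4 is not a chord tone.
It is approached by step down from Bb4 and left by step up to Bb4.
Step away and step back to the same note — a neighbor tone (lower neighbor).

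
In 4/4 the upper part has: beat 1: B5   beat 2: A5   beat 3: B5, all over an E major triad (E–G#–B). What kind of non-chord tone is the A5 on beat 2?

The harmony at that moment is E major triad (E, G#, B); A5 is not a chord tone.
It is approached by step down from B5 and left by step up to B5.
Step away and step back to the same note — a neighbor tone (lower neighbor).

Lower neighbor tone.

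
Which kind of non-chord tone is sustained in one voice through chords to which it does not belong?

Approach: none. Departure: none — a single pitch is sustained while the chords change around it, passing through harmonies that do not contain it.
No melodic motion at all; the dissonance is created entirely by the moving harmonies against the stationary note — a pedal tone (pedal point).

Pedal tone.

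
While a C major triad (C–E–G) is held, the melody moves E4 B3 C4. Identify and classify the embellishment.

B3 is an appoggiatura.

The harmony at that moment is C major triad (C, E, G); B3 is not a chord tone.
It is approached by leap down from E4 and left by step up to C4.
Leap in, step out — an appoggiatura.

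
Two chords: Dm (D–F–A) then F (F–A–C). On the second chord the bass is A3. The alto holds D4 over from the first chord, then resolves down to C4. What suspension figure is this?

At the second chord the bass is A3. The suspended D4 lies a fourth above the bass; after resolving down by step to C4, the interval above the bass becomes a third.
Suspension figures are named by those two intervals: 4–3.

4–3 suspension.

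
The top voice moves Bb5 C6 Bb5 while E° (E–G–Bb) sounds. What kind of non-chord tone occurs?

The harmony at that moment is E diminished triad (E, G, Bb); C6 is not a chord tone.
It is approached by step up from Bb5 and left by step down to Bb5.
Step away and step back to the same note — a neighbor tone (upper neighbor).

C6 is a neighbor tone.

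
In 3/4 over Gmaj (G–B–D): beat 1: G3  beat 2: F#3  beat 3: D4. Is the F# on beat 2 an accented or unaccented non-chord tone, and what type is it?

The harmony at that moment is G major triad (G, B, D); F#3 is not a chord tone.
It is approached by step down from G3 and left by leap up to D4.
Step in, leap out — an escape tone.
It falls on a weak beat, so it is unaccented.

Unaccented escape tone.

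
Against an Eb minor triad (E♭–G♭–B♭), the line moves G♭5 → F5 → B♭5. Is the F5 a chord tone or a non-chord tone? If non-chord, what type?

Non-chord tone — an escape tone.

The harmony at that moment is E♭ minor triad (E♭, G♭, B♭); F5 is not a chord tone.
It is approached by step down from G♭5 and left by leap up to B♭5.
Step in, leap out — an escape tone.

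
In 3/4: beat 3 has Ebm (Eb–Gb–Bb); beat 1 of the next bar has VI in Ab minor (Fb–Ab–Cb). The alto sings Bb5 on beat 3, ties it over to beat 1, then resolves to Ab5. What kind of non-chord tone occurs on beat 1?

Suspension.

The harmony at that moment is Fb major triad (Fb, Ab, Cb); Bb5 is not a chord tone.
It is held over (the same pitch as the preceding Bb5) and left by step down to Ab5.
Held over from the previous chord and resolving down by step — a suspension.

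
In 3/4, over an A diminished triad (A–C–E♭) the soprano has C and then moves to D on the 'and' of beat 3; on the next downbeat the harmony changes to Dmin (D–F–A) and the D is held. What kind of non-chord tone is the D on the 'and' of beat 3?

Anticipation.

The harmony at that moment is A diminished triad (A, C, E♭); D is not a chord tone.
It is approached by step up from C and then sustained as the same pitch into the next harmony.
Arriving early and becoming a chord tone when the harmony changes — an anticipation.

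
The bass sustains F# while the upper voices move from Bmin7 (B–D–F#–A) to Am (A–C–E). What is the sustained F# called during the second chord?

The harmony at that moment is A minor triad (A, C, E); F# is not a chord tone.
It is held over (the same pitch as the preceding F#) and then sustained as the same pitch into the next harmony.
Sustained through a change of harmony — a pedal tone.

Pedal tone (pedal point).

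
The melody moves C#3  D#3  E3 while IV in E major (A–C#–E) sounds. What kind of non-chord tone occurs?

The harmony at that moment is A major triad (A, C#, E); D#3 is not a chord tone.
It is approached by step up from C#3 and left by step up to E3.
Step in, step out in the same direction — a passing tone.

D#3 is a passing tone.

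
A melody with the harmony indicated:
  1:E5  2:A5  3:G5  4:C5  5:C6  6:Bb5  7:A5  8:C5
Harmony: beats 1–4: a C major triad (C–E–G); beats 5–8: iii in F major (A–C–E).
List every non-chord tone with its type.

The harmony at that moment is C major triad (C, E, G); A5 is not a chord tone.
It is approached by leap up from E5 and left by step down to G5.
Leap in, step out — an appoggiatura.
The harmony at that moment is A minor triad (A, C, E); Bb5 is not a chord tone.
It is approached by step down from C6 and left by step down to A5.
Step in, step out in the same direction — a passing tone.

A5 (beat 2) — appoggiatura; Bb5 (beat 6) — passing tone.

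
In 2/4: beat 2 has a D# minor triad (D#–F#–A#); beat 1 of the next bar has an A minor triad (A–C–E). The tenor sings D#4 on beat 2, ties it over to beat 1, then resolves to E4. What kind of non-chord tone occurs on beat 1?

The harmony at that moment is A minor triad (A, C, E); D#4 is not a chord tone.
It is held over (the same pitch as the preceding D#4) and left by step up to E4.
Held over from the previous chord and resolving up by step — a retardation.

Retardation.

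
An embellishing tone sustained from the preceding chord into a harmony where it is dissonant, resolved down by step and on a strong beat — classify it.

Approach: by preparation — the pitch is first a chord tone, then held (tied or repeated) while the harmony changes under it. Departure: down by step. Metric position: strong.
A prepared dissonance that resolves downward by step — a suspension. (The same figure resolving upward would be a retardation.)

Suspension.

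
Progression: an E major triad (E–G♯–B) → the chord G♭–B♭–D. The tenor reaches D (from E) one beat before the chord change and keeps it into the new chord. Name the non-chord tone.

D is an anticipation.

The harmony at that moment is E major triad (E, G♯, B); D is not a chord tone.
It is approached by step down from E and then sustained as the same pitch into the next harmony.
Arriving early and becoming a chord tone when the harmony changes — an anticipation.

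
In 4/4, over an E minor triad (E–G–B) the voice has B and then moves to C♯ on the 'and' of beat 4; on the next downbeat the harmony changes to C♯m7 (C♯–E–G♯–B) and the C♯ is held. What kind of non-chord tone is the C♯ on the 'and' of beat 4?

The harmony at that moment is E minor triad (E, G, B); C♯ is not a chord tone.
It is approached by step up from B and then sustained as the same pitch into the next harmony.
Arriving early and becoming a chord tone when the harmony changes — an anticipation.

Anticipation.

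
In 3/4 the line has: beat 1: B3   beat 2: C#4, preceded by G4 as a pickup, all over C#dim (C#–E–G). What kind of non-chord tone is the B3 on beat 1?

The harmony at that moment is C# diminished triad (C#, E, G); B3 is not a chord tone.
It is approached by leap down from G4 and left by step up to C#4.
Leap in, step out, metrically accented — an appoggiatura.

Appoggiatura.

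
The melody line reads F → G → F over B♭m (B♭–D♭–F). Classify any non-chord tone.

G is a neighbor tone.

The harmony at that moment is B♭ minor triad (B♭, D♭, F); G is not a chord tone.
It is approached by step up from F and left by step down to F.
Step away and step back to the same note — a neighbor tone (upper neighbor).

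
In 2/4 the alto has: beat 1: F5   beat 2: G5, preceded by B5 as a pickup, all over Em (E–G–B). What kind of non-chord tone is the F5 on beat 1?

The harmony at that moment is E minor triad (E, G, B); F5 is not a chord tone.
It is approached by leap down from B5 and left by step up to G5.
Leap in, step out, metrically accented — an appoggiatura.

Appoggiatura.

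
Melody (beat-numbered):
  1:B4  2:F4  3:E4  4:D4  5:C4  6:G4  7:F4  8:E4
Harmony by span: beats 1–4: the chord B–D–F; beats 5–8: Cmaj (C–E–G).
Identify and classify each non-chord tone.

E4 (beat 3) — passing tone; F4 (beat 7) — passing tone.

The harmony at that moment is B diminished triad (B, D, F); E4 is not a chord tone.
It is approached by step down from F4 and left by step down to D4.
Step in, step out in the same direction — a passing tone.
The harmony at that moment is C major triad (C, E, G); F4 is not a chord tone.
It is approached by step down from G4 and left by step down to E4.
Step in, step out in the same direction — a passing tone.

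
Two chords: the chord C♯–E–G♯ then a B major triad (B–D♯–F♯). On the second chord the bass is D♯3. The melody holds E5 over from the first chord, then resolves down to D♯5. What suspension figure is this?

9–8 suspension.

At the second chord the bass is D♯3. The suspended E5 lies a ninth above the bass; after resolving down by step to D♯5, the interval above the bass becomes an octave.
Suspension figures are named by those two intervals: 9–8.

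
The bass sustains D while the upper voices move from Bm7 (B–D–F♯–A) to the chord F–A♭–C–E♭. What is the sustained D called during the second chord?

The harmony at that moment is F minor seventh chord (F, A♭, C, E♭); D is not a chord tone.
It is held over (the same pitch as the preceding D) and then sustained as the same pitch into the next harmony.
Sustained through a change of harmony — a pedal tone.

Pedal tone (pedal point).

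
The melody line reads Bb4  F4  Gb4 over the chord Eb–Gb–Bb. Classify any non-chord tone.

F4 is an appoggiatura.

The harmony at that moment is Eb minor triad (Eb, Gb, Bb); F4 is not a chord tone.
It is approached by leap down from Bb4 and left by step up to Gb4.
Leap in, step out — an appoggiatura.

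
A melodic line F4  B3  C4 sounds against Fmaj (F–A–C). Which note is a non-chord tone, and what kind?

B3 is an appoggiatura.

The harmony at that moment is F major triad (F, A, C); B3 is not a chord tone.
It is approached by leap down from F4 and left by step up to C4.
Leap in, step out — an appoggiatura.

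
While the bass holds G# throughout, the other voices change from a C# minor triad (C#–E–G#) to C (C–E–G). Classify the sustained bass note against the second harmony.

Pedal tone (pedal point).

The harmony at that moment is C major triad (C, E, G); G# is not a chord tone.
It is held over (the same pitch as the preceding G#) and then sustained as the same pitch into the next harmony.
Sustained through a change of harmony — a pedal tone.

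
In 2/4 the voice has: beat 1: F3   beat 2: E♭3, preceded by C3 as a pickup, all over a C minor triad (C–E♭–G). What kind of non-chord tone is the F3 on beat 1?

The harmony at that moment is C minor triad (C, E♭, G); F3 is not a chord tone.
It is approached by leap up from C3 and left by step down to E♭3.
Leap in, step out, metrically accented — an appoggiatura.

Appoggiatura.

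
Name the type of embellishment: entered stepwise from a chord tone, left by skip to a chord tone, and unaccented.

Escape tone.

Approach: by step. Departure: by leap. Metric position: weak.
Step in, leap out, from a weak position — an escape tone (échappée). (It is the mirror image of the appoggiatura, which leaps in and steps out on a strong beat.)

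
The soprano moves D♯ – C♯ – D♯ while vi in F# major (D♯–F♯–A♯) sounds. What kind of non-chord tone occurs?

The harmony at that moment is D♯ minor triad (D♯, F♯, A♯); C♯ is not a chord tone.
It is approached by step down from D♯ and left by step up to D♯.
Step away and step back to the same note — a neighbor tone (lower neighbor).

C♯ is a neighbor tone.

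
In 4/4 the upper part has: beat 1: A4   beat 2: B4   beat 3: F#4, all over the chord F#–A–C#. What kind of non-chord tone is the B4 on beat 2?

Escape tone.

The harmony at that moment is F# minor triad (F#, A, C#); B4 is not a chord tone.
It is approached by step up from A4 and left by leap down to F#4.
Step in, leap out, on a weak beat — an escape tone.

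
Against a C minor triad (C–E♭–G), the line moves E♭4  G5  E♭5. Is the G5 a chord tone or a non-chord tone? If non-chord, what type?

C minor triad contains C, E♭, G; G is the fifth, so it is a chord tone.

Chord tone (the fifth of C minor triad).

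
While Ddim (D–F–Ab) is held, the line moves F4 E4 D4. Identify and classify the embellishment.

E4 is a passing tone.

The harmony at that moment is D diminished triad (D, F, Ab); E4 is not a chord tone.
It is approached by step down from F4 and left by step down to D4.
Step in, step out in the same direction — a passing tone.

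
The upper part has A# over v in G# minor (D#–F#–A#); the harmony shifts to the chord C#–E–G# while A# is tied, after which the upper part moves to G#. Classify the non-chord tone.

A# is a suspension.

The harmony at that moment is C# minor triad (C#, E, G#); A# is not a chord tone.
It is held over (the same pitch as the preceding A#) and left by step down to G#.
Held over from the previous chord and resolving down by step — a suspension.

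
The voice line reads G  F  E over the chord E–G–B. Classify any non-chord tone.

The harmony at that moment is E minor triad (E, G, B); F is not a chord tone.
It is approached by step down from G and left by step down to E.
Step in, step out in the same direction — a passing tone.

F is a passing tone.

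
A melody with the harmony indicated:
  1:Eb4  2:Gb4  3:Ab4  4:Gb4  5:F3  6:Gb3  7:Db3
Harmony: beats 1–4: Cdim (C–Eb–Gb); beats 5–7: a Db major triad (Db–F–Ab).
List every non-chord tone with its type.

The harmony at that moment is C diminished triad (C, Eb, Gb); Ab4 is not a chord tone.
It is approached by step up from Gb4 and left by step down to Gb4.
Step away and step back to the same note — a neighbor tone (upper neighbor).
The harmony at that moment is Db major triad (Db, F, Ab); Gb3 is not a chord tone.
It is approached by step up from F3 and left by leap down to Db3.
Step in, leap out — an escape tone.

Ab4 (beat 3) — neighbor tone; Gb3 (beat 6) — escape tone.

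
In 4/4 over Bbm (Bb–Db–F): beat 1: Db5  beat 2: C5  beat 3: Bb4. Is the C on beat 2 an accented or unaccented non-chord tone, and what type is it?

Unaccented passing tone.

The harmony at that moment is Bb minor triad (Bb, Db, F); C5 is not a chord tone.
It is approached by step down from Db5 and left by step down to Bb4.
Step in, step out in the same direction — a passing tone.
It falls on a weak beat, so it is unaccented.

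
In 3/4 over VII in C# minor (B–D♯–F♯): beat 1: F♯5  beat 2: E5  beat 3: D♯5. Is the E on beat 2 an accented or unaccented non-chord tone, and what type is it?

Unaccented passing tone.

The harmony at that moment is B major triad (B, D♯, F♯); E5 is not a chord tone.
It is approached by step down from F♯5 and left by step down to D♯5.
Step in, step out in the same direction — a passing tone.
It falls on a weak beat, so it is unaccented.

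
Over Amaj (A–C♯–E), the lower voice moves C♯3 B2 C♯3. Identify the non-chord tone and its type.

The harmony at that moment is A major triad (A, C♯, E); B2 is not a chord tone.
It is approached by step down from C♯3 and left by step up to C♯3.
Step away and step back to the same note — a neighbor tone (lower neighbor).

B2 is a neighbor tone.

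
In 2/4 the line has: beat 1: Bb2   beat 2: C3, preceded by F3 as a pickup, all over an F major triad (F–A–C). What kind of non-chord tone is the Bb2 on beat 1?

Appoggiatura.

The harmony at that moment is F major triad (F, A, C); Bb2 is not a chord tone.
It is approached by leap down from F3 and left by step up to C3.
Leap in, step out, metrically accented — an appoggiatura.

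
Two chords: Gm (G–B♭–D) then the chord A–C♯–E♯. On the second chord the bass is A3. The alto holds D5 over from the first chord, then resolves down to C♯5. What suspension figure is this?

4–3 suspension.

At the second chord the bass is A3. The suspended D5 lies a fourth above the bass; after resolving down by step to C♯5, the interval above the bass becomes a third.
Suspension figures are named by those two intervals: 4–3.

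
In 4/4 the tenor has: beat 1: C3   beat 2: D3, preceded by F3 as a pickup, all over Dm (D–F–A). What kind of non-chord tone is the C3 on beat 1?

Appoggiatura.

The harmony at that moment is D minor triad (D, F, A); C3 is not a chord tone.
It is approached by leap down from F3 and left by step up to D3.
Leap in, step out, metrically accented — an appoggiatura.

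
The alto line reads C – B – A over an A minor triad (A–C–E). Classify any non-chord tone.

The harmony at that moment is A minor triad (A, C, E); B is not a chord tone.
It is approached by step down from C and left by step down to A.
Step in, step out in the same direction — a passing tone.

B is a passing tone.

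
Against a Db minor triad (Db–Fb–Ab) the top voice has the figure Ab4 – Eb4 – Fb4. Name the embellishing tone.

Eb4 is an appoggiatura.

The harmony at that moment is Db minor triad (Db, Fb, Ab); Eb4 is not a chord tone.
It is approached by leap down from Ab4 and left by step up to Fb4.
Leap in, step out — an appoggiatura.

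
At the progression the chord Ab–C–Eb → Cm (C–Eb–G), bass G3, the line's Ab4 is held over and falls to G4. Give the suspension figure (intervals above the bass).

9–8 suspension.

At the second chord the bass is G3. The suspended Ab4 lies a ninth above the bass; after resolving down by step to G4, the interval above the bass becomes an octave.
Suspension figures are named by those two intervals: 9–8.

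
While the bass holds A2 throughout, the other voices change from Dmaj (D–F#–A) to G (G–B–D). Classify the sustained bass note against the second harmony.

Pedal tone (pedal point).

The harmony at that moment is G major triad (G, B, D); A2 is not a chord tone.
It is held over (the same pitch as the preceding A2) and then sustained as the same pitch into the next harmony.
Sustained through a change of harmony — a pedal tone.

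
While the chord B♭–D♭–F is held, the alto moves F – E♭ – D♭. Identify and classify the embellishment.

E♭ is a passing tone.

The harmony at that moment is B♭ minor triad (B♭, D♭, F); E♭ is not a chord tone.
It is approached by step down from F and left by step down to D♭.
Step in, step out in the same direction — a passing tone.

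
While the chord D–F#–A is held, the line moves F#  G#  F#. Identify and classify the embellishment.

G# is a neighbor tone.

The harmony at that moment is D major triad (D, F#, A); G# is not a chord tone.
It is approached by step up from F# and left by step down to F#.
Step away and step back to the same note — a neighbor tone (upper neighbor).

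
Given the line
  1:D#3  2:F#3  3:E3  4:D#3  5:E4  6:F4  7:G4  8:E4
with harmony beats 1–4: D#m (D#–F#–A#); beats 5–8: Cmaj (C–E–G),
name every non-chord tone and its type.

The harmony at that moment is D# minor triad (D#, F#, A#); E3 is not a chord tone.
It is approached by step down from F#3 and left by step down to D#3.
Step in, step out in the same direction — a passing tone.
The harmony at that moment is C major triad (C, E, G); F4 is not a chord tone.
It is approached by step up from E4 and left by step up to G4.
Step in, step out in the same direction — a passing tone.

E3 (beat 3) — passing tone; F4 (beat 6) — passing tone.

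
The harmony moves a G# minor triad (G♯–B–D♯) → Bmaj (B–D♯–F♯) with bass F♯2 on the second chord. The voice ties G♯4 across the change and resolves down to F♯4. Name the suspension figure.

9–8 suspension.

At the second chord the bass is F♯2. The suspended G♯4 lies a ninth above the bass; after resolving down by step to F♯4, the interval above the bass becomes an octave.
Suspension figures are named by those two intervals: 9–8.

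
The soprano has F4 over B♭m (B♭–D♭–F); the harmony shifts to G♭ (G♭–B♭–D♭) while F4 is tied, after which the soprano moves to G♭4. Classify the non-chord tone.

F4 is a retardation.

The harmony at that moment is G♭ major triad (G♭, B♭, D♭); F4 is not a chord tone.
It is held over (the same pitch as the preceding F4) and left by step up to G♭4.
Held over from the previous chord and resolving up by step — a retardation.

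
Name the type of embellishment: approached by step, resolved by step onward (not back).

Passing tone.

Approach: by step. Departure: by step, continuing in the same direction.
Stepwise on both sides with no change of direction means the note fills in the space between two different chord tones — a passing tone. (Had it turned back to its starting note it would be a neighbor tone instead.)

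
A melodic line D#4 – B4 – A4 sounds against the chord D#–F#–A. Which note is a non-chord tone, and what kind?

B4 is an appoggiatura.

The harmony at that moment is D# diminished triad (D#, F#, A); B4 is not a chord tone.
It is approached by leap up from D#4 and left by step down to A4.
Leap in, step out — an appoggiatura.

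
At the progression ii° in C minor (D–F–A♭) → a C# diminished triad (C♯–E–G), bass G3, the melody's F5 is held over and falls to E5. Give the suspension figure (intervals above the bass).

7–6 suspension.

At the second chord the bass is G3. The suspended F5 lies a seventh above the bass; after resolving down by step to E5, the interval above the bass becomes a sixth.
Suspension figures are named by those two intervals: 7–6.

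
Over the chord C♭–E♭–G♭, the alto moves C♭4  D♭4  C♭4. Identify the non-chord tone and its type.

The harmony at that moment is C♭ major triad (C♭, E♭, G♭); D♭4 is not a chord tone.
It is approached by step up from C♭4 and left by step down to C♭4.
Step away and step back to the same note — a neighbor tone (upper neighbor).

D♭4 is a neighbor tone.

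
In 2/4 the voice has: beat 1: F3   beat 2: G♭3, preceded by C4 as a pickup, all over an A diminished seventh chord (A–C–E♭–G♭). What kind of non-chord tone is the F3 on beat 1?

Appoggiatura.

The harmony at that moment is A diminished seventh chord (A, C, E♭, G♭); F3 is not a chord tone.
It is approached by leap down from C4 and left by step up to G♭3.
Leap in, step out, metrically accented — an appoggiatura.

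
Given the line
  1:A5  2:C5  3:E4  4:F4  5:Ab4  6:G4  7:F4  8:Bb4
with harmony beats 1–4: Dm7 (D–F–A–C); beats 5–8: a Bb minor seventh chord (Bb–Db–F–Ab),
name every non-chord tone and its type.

The harmony at that moment is D minor seventh chord (D, F, A, C); E4 is not a chord tone.
It is approached by leap down from C5 and left by step up to F4.
Leap in, step out — an appoggiatura.
The harmony at that moment is Bb minor seventh chord (Bb, Db, F, Ab); G4 is not a chord tone.
It is approached by step down from Ab4 and left by step down to F4.
Step in, step out in the same direction — a passing tone.

E4 (beat 3) — appoggiatura; G4 (beat 6) — passing tone.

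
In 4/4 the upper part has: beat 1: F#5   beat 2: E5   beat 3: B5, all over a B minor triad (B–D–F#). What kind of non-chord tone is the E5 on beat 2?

The harmony at that moment is B minor triad (B, D, F#); E5 is not a chord tone.
It is approached by step down from F#5 and left by leap up to B5.
Step in, leap out, on a weak beat — an escape tone.

Escape tone.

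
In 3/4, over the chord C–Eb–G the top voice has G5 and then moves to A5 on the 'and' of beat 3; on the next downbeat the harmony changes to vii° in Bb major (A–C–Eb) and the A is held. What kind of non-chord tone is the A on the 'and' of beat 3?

The harmony at that moment is C minor triad (C, Eb, G); A5 is not a chord tone.
It is approached by step up from G5 and then sustained as the same pitch into the next harmony.
Arriving early and becoming a chord tone when the harmony changes — an anticipation.

Anticipation.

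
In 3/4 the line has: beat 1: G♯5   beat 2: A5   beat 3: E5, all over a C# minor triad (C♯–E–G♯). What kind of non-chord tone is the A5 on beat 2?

Escape tone.

The harmony at that moment is C♯ minor triad (C♯, E, G♯); A5 is not a chord tone.
It is approached by step up from G♯5 and left by leap down to E5.
Step in, leap out, on a weak beat — an escape tone.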